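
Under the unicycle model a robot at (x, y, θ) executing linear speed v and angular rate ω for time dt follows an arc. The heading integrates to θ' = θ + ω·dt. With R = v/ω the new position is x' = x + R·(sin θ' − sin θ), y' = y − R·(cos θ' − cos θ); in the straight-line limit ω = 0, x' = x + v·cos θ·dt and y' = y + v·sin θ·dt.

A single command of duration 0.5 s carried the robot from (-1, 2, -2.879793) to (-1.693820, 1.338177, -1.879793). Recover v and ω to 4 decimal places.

Δθ = -1.879793 − -2.879793 = 1.000000
ω = Δθ/dt = 1.000000/0.5 = 2.0000
R = Δx/(sin θ' − sin θ) = 1.0000
v = R·ω = 1.0000·2.0000 = 2.0000

v = 2.0000, ω = 2.0000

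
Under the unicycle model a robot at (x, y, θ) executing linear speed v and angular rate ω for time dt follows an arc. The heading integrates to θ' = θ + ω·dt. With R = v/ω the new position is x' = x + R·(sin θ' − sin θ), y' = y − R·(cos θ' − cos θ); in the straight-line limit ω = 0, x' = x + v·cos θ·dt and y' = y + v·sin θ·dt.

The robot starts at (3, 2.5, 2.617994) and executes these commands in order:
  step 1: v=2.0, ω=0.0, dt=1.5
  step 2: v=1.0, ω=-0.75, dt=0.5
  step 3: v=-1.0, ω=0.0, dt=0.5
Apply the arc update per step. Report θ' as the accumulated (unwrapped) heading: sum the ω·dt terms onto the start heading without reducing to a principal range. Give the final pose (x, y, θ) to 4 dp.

step 1: θ'=2.6180 (straight) → pose (0.4019, 4.0000, 2.6180)
step 2: θ'=2.2430 (R=-1.3333) → pose (0.0253, 4.3244, 2.2430)
step 3: θ'=2.2430 (straight) → pose (0.3367, 3.9332, 2.2430)

(0.3367, 3.9332, 2.2430)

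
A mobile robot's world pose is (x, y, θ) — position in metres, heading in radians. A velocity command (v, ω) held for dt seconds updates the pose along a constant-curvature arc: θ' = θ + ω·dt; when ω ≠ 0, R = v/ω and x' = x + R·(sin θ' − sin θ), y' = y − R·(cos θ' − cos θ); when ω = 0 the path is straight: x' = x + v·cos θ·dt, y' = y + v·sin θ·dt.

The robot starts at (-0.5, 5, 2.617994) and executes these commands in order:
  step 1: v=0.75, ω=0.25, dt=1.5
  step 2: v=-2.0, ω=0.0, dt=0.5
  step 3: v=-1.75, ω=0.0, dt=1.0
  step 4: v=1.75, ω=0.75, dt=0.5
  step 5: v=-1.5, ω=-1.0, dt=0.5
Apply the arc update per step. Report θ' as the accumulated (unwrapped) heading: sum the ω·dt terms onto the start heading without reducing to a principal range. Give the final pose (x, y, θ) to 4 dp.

(1.0366, 4.9104, 2.8680)

step 1: θ'=2.9930 (R=3.0000) → pose (-1.5558, 5.3689, 2.9930)
step 2: θ'=2.9930 (straight) → pose (-0.5669, 5.2208, 2.9930)
step 3: θ'=2.9930 (straight) → pose (1.1639, 4.9617, 2.9930)
step 4: θ'=3.3680 (R=2.3333) → pose (0.2946, 4.9279, 3.3680)
step 5: θ'=2.8680 (R=1.5000) → pose (1.0366, 4.9104, 2.8680)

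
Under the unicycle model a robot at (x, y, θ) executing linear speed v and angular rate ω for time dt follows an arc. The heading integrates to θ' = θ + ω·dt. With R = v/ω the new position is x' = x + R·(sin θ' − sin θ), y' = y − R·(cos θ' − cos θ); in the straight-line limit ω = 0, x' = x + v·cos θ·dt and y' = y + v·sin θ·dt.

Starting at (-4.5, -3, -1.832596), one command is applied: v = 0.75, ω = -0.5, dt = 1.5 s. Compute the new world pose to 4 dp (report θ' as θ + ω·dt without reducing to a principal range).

θ' = -1.8326 + -0.5·1.5 = -2.5826
R = v/ω = 0.75/-0.5 = -1.5000
x' = -4.5 + -1.5000·(sin -2.5826 − sin -1.8326) = -5.1534
y' = -3 − -1.5000·(cos -2.5826 − cos -1.8326) = -3.8835

(-5.1534, -3.8835, -2.5826)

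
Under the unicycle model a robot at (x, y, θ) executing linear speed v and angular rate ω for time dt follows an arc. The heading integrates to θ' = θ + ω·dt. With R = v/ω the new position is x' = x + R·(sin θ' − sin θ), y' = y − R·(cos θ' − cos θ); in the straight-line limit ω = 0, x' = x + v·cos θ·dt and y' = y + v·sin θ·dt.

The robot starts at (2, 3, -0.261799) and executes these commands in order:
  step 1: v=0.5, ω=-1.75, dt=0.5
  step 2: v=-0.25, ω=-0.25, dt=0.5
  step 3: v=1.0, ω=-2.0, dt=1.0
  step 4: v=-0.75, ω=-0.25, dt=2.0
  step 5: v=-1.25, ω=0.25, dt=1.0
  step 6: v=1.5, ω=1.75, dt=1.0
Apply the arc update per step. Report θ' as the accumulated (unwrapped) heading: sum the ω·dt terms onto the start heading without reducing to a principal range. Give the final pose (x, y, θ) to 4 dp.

step 1: θ'=-1.1368 (R=-0.2857) → pose (2.1853, 2.8442, -1.1368)
step 2: θ'=-1.2618 (R=1.0000) → pose (2.1399, 2.9606, -1.2618)
step 3: θ'=-3.2618 (R=-0.5000) → pose (1.6037, 2.3121, -3.2618)
step 4: θ'=-3.7618 (R=3.0000) → pose (2.9875, 1.7750, -3.7618)
step 5: θ'=-3.5118 (R=-5.0000) → pose (4.0845, 1.1826, -3.5118)
step 6: θ'=-1.7618 (R=0.8571) → pose (2.9328, 0.5462, -1.7618)

(2.9328, 0.5462, -1.7618)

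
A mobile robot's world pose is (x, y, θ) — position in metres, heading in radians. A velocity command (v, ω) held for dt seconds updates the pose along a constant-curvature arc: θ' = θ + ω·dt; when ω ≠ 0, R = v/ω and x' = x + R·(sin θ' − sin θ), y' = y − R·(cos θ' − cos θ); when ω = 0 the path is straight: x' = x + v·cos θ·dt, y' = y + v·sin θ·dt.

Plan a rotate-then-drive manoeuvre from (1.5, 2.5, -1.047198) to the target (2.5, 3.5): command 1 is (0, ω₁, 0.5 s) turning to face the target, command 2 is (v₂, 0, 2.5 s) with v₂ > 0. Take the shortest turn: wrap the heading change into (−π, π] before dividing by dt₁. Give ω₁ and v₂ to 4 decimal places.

ω₁ = 3.6652, v₂ = 0.5657

heading to target = atan2(3.5−2.5, 2.5−1.5) = 0.7854
Δθ = wrap(0.7854 − -1.0472) = 1.8326; ω₁ = Δθ/dt₁ = 3.6652
distance = √((2.5−1.5)² + (3.5−2.5)²) = 1.4142; v₂ = distance/dt₂ = 0.5657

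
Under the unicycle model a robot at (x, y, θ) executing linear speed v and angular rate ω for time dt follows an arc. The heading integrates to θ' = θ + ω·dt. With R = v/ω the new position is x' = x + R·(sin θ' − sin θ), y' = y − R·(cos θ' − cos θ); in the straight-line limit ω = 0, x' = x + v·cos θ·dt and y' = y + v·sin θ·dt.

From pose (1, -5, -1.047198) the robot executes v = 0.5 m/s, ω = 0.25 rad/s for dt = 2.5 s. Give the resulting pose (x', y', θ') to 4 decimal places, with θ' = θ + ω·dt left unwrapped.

θ' = -1.0472 + 0.25·2.5 = -0.4222
R = v/ω = 0.5/0.25 = 2.0000
x' = 1 + 2.0000·(sin -0.4222 − sin -1.0472) = 1.9125
y' = -5 − 2.0000·(cos -0.4222 − cos -1.0472) = -5.8244

(1.9125, -5.8244, -0.4222)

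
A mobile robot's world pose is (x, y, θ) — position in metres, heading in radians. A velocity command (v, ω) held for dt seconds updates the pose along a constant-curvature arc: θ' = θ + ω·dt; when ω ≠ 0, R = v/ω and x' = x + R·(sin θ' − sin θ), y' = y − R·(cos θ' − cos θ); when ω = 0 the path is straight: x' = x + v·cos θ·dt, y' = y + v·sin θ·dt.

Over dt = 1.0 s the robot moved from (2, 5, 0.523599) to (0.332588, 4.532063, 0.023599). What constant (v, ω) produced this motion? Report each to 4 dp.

Δθ = 0.023599 − 0.523599 = -0.500000
ω = Δθ/dt = -0.500000/1.0 = -0.5000
R = Δx/(sin θ' − sin θ) = 3.5000
v = R·ω = 3.5000·-0.5000 = -1.7500

v = -1.7500, ω = -0.5000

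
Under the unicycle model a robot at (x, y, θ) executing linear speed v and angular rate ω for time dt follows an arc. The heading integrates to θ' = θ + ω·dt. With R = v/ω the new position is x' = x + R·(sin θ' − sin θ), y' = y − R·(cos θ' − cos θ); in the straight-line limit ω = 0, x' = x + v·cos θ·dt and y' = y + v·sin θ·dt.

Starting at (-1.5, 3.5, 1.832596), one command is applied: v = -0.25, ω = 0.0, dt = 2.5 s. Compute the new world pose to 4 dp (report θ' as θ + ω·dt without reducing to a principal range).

θ' = 1.8326 + 0.0·2.5 = 1.8326
ω = 0 → straight: x' = -1.5 + -0.25·cos(1.8326)·2.5 = -1.3382
y' = 3.5 + -0.25·sin(1.8326)·2.5 = 2.8963

(-1.3382, 2.8963, 1.8326)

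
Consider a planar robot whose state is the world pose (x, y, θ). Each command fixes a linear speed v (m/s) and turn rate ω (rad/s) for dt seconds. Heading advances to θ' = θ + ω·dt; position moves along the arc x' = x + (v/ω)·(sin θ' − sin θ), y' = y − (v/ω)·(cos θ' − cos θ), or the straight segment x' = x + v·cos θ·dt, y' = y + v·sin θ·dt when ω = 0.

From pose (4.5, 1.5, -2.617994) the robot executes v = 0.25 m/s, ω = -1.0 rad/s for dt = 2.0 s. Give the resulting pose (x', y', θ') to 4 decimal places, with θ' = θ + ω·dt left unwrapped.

θ' = -2.6180 + -1.0·2.0 = -4.6180
R = v/ω = 0.25/-1.0 = -0.2500
x' = 4.5 + -0.2500·(sin -4.6180 − sin -2.6180) = 4.1261
y' = 1.5 − -0.2500·(cos -4.6180 − cos -2.6180) = 1.6929

(4.1261, 1.6929, -4.6180)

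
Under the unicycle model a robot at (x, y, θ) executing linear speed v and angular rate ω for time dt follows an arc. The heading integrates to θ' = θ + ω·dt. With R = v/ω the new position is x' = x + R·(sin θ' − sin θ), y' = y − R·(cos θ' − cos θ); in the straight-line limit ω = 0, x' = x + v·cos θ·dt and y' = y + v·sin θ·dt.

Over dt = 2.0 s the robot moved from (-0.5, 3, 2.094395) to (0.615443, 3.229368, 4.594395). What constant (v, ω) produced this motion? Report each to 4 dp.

v = -0.7500, ω = 1.2500

Δθ = 4.594395 − 2.094395 = 2.500000
ω = Δθ/dt = 2.500000/2.0 = 1.2500
R = Δx/(sin θ' − sin θ) = -0.6000
v = R·ω = -0.6000·1.2500 = -0.7500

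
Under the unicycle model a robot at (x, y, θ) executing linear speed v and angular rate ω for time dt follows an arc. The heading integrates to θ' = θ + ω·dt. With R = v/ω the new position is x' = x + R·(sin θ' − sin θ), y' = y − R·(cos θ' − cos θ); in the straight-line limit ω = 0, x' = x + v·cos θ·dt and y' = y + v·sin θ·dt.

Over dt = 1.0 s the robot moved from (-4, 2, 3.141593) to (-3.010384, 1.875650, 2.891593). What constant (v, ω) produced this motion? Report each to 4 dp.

Δθ = 2.891593 − 3.141593 = -0.250000
ω = Δθ/dt = -0.250000/1.0 = -0.2500
R = Δx/(sin θ' − sin θ) = 4.0000
v = R·ω = 4.0000·-0.2500 = -1.0000

v = -1.0000, ω = -0.2500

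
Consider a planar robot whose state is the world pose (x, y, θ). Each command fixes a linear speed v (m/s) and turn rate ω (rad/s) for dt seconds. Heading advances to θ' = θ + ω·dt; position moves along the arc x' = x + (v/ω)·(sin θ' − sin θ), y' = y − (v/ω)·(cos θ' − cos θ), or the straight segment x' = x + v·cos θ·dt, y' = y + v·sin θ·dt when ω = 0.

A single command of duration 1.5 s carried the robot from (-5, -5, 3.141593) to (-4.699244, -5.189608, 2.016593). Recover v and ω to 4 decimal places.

v = -0.2500, ω = -0.7500

Δθ = 2.016593 − 3.141593 = -1.125000
ω = Δθ/dt = -1.125000/1.5 = -0.7500
R = Δx/(sin θ' − sin θ) = 0.3333
v = R·ω = 0.3333·-0.7500 = -0.2500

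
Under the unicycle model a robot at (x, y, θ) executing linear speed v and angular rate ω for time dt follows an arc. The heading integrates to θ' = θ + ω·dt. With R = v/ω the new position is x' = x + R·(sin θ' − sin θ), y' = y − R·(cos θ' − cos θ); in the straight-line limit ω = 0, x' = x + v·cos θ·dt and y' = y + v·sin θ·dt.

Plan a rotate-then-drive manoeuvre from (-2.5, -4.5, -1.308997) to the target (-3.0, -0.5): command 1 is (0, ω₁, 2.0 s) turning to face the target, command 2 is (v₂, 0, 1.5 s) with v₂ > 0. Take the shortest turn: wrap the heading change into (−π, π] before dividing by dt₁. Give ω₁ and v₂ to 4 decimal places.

ω₁ = 1.5021, v₂ = 2.6874

heading to target = atan2(-0.5−-4.5, -3−-2.5) = 1.6952
Δθ = wrap(1.6952 − -1.3090) = 3.0041; ω₁ = Δθ/dt₁ = 1.5021
distance = √((-3−-2.5)² + (-0.5−-4.5)²) = 4.0311; v₂ = distance/dt₂ = 2.6874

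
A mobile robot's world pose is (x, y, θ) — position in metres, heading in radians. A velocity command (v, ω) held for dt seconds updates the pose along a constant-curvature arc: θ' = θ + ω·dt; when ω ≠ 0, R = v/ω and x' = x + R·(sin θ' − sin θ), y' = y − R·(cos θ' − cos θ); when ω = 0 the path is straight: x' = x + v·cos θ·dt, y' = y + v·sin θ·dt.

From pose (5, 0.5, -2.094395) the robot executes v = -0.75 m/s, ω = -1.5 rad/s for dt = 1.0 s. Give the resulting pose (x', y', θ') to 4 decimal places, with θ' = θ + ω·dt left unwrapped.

(5.6518, 0.6996, -3.5944)

θ' = -2.0944 + -1.5·1.0 = -3.5944
R = v/ω = -0.75/-1.5 = 0.5000
x' = 5 + 0.5000·(sin -3.5944 − sin -2.0944) = 5.6518
y' = 0.5 − 0.5000·(cos -3.5944 − cos -2.0944) = 0.6996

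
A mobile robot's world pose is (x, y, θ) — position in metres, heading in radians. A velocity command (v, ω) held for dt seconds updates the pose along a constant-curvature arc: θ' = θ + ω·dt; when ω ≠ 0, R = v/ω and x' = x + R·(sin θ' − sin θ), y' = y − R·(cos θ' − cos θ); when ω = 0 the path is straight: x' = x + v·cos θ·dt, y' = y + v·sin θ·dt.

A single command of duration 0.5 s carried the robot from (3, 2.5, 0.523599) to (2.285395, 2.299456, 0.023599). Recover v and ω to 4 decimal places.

v = -1.5000, ω = -1.0000

Δθ = 0.023599 − 0.523599 = -0.500000
ω = Δθ/dt = -0.500000/0.5 = -1.0000
R = Δx/(sin θ' − sin θ) = 1.5000
v = R·ω = 1.5000·-1.0000 = -1.5000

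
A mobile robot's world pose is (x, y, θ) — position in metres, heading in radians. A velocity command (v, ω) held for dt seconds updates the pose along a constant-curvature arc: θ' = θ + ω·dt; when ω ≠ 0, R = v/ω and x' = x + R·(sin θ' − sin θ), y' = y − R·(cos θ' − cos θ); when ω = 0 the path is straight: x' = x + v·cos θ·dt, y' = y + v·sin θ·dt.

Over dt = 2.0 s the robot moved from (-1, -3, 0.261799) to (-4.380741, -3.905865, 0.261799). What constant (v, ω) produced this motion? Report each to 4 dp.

Δθ = 0.261799 − 0.261799 = 0.000000
ω = Δθ/dt = 0.000000/2.0 = 0.0000
ω = 0 → v = (Δx·cos θ + Δy·sin θ)/dt = -1.7500

v = -1.7500, ω = 0.0000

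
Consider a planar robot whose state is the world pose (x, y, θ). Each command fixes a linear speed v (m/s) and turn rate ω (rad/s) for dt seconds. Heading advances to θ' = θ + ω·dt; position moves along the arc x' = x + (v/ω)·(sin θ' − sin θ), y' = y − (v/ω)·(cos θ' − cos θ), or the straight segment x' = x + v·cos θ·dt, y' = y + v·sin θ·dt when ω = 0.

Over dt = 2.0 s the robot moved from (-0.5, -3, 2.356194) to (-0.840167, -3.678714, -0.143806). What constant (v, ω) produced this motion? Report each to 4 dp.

Δθ = -0.143806 − 2.356194 = -2.500000
ω = Δθ/dt = -2.500000/2.0 = -1.2500
R = −Δy/(cos θ' − cos θ) = 0.4000
v = R·ω = 0.4000·-1.2500 = -0.5000

v = -0.5000, ω = -1.2500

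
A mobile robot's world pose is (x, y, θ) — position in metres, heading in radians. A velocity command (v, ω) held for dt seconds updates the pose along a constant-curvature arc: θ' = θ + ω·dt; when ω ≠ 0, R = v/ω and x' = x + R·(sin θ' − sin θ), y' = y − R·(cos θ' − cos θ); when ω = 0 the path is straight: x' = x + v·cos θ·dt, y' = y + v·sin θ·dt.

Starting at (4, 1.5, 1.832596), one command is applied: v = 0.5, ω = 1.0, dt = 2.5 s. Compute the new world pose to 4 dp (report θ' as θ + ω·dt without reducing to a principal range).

θ' = 1.8326 + 1.0·2.5 = 4.3326
R = v/ω = 0.5/1.0 = 0.5000
x' = 4 + 0.5000·(sin 4.3326 − sin 1.8326) = 3.0527
y' = 1.5 − 0.5000·(cos 4.3326 − cos 1.8326) = 1.5560

(3.0527, 1.5560, 4.3326)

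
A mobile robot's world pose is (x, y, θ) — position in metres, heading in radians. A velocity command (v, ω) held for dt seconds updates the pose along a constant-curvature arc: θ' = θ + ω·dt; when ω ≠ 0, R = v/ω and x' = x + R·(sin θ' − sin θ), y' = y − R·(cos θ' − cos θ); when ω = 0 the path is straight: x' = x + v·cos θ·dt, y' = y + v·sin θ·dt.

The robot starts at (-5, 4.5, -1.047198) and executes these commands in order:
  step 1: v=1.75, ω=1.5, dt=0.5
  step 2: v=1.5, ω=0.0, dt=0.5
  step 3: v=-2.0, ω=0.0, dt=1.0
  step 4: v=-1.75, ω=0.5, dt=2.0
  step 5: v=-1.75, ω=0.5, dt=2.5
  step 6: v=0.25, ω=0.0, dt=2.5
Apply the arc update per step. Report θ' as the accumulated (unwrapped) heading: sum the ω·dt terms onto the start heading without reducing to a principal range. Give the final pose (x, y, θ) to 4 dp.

(-10.0321, 0.2625, 1.9528)

step 1: θ'=-0.2972 (R=1.1667) → pose (-4.3313, 3.9678, -0.2972)
step 2: θ'=-0.2972 (straight) → pose (-3.6142, 3.7482, -0.2972)
step 3: θ'=-0.2972 (straight) → pose (-5.5265, 4.3339, -0.2972)
step 4: θ'=0.7028 (R=-3.5000) → pose (-8.8137, 3.6579, 0.7028)
step 5: θ'=1.9528 (R=-3.5000) → pose (-9.7992, -0.3174, 1.9528)
step 6: θ'=1.9528 (straight) → pose (-10.0321, 0.2625, 1.9528)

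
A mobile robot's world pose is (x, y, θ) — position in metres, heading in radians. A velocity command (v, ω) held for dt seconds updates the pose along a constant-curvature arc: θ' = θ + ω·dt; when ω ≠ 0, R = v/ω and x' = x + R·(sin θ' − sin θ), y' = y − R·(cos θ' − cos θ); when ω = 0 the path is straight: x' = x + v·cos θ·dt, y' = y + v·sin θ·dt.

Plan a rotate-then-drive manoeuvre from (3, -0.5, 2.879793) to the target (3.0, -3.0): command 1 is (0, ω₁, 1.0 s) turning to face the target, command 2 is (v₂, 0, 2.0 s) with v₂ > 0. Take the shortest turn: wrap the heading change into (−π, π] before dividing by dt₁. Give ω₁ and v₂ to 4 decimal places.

heading to target = atan2(-3−-0.5, 3−3) = -1.5708
Δθ = wrap(-1.5708 − 2.8798) = 1.8326; ω₁ = Δθ/dt₁ = 1.8326
distance = √((3−3)² + (-3−-0.5)²) = 2.5000; v₂ = distance/dt₂ = 1.2500

ω₁ = 1.8326, v₂ = 1.2500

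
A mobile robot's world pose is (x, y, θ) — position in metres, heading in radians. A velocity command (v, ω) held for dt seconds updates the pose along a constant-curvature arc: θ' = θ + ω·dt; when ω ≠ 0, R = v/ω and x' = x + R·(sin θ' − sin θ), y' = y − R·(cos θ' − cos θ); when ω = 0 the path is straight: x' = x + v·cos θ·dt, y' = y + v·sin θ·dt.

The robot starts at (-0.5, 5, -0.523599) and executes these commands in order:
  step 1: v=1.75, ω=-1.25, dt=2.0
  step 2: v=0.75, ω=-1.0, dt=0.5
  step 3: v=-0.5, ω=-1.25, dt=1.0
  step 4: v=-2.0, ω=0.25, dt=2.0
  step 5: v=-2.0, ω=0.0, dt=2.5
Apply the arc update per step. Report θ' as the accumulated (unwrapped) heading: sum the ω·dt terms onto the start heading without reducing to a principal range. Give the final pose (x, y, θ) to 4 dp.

step 1: θ'=-3.0236 (R=-1.4000) → pose (-1.0352, 2.3973, -3.0236)
step 2: θ'=-3.5236 (R=-0.7500) → pose (-1.4031, 2.4461, -3.5236)
step 3: θ'=-4.7736 (R=0.4000) → pose (-1.1529, 2.0505, -4.7736)
step 4: θ'=-4.2736 (R=-8.0000) → pose (-0.4100, -1.8376, -4.2736)
step 5: θ'=-4.2736 (straight) → pose (1.7142, -6.3640, -4.2736)

(1.7142, -6.3640, -4.2736)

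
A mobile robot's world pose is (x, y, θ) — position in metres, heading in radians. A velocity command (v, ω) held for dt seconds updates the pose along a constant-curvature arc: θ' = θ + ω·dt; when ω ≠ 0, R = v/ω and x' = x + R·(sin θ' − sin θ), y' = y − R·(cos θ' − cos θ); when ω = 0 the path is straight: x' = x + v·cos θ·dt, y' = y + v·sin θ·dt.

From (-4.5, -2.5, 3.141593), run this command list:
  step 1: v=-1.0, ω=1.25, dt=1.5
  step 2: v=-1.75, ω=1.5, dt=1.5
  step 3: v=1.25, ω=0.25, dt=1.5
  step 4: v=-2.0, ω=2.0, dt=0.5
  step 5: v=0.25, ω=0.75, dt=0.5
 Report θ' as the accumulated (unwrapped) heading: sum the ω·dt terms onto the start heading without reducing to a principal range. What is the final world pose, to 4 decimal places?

(-4.9261, -0.2960, 9.0166)

step 1: θ'=5.0166 (R=-0.8000) → pose (-3.7367, -1.4604, 5.0166)
step 2: θ'=7.2666 (R=-1.1667) → pose (-5.8210, -1.1633, 7.2666)
step 3: θ'=7.6416 (R=5.0000) → pose (-5.0953, 0.5537, 7.6416)
step 4: θ'=8.6416 (R=-1.0000) → pose (-4.8233, -0.3658, 8.6416)
step 5: θ'=9.0166 (R=0.3333) → pose (-4.9261, -0.2960, 9.0166)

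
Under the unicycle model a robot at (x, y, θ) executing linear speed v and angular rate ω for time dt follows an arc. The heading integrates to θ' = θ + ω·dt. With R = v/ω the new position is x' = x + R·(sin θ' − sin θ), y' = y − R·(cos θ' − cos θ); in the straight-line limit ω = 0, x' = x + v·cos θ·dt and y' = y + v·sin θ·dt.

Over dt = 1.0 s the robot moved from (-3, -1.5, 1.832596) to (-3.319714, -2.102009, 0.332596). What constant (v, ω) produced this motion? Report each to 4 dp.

Δθ = 0.332596 − 1.832596 = -1.500000
ω = Δθ/dt = -1.500000/1.0 = -1.5000
R = −Δy/(cos θ' − cos θ) = 0.5000
v = R·ω = 0.5000·-1.5000 = -0.7500

v = -0.7500, ω = -1.5000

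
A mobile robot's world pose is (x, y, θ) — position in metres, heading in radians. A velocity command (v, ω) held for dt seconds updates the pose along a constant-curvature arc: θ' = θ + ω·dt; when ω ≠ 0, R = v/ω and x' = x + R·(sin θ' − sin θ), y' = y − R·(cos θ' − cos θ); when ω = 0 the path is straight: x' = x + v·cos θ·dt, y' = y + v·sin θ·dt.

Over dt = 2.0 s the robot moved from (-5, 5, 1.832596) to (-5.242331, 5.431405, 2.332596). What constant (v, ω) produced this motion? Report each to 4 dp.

Δθ = 2.332596 − 1.832596 = 0.500000
ω = Δθ/dt = 0.500000/2.0 = 0.2500
R = −Δy/(cos θ' − cos θ) = 1.0000
v = R·ω = 1.0000·0.2500 = 0.2500

v = 0.2500, ω = 0.2500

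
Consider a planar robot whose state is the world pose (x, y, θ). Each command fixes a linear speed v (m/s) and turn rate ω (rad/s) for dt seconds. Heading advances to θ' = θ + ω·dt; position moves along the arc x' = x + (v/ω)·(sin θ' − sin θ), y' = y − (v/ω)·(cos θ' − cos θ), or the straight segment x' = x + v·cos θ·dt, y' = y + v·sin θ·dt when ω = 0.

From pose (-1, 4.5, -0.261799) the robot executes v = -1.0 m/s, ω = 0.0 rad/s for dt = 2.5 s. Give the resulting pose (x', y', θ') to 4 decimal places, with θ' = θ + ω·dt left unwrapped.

θ' = -0.2618 + 0.0·2.5 = -0.2618
ω = 0 → straight: x' = -1 + -1.0·cos(-0.2618)·2.5 = -3.4148
y' = 4.5 + -1.0·sin(-0.2618)·2.5 = 5.1470

(-3.4148, 5.1470, -0.2618)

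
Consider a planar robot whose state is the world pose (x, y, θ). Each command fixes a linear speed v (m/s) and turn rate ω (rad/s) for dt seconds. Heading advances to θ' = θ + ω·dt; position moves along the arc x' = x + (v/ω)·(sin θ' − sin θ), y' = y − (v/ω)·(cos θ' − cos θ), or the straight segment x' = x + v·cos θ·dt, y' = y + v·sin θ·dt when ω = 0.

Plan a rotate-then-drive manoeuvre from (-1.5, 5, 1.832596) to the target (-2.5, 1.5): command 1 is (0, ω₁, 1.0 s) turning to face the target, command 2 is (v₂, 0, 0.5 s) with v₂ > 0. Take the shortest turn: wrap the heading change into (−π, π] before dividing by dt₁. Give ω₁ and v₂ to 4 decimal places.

heading to target = atan2(1.5−5, -2.5−-1.5) = -1.8491
Δθ = wrap(-1.8491 − 1.8326) = 2.6015; ω₁ = Δθ/dt₁ = 2.6015
distance = √((-2.5−-1.5)² + (1.5−5)²) = 3.6401; v₂ = distance/dt₂ = 7.2801

ω₁ = 2.6015, v₂ = 7.2801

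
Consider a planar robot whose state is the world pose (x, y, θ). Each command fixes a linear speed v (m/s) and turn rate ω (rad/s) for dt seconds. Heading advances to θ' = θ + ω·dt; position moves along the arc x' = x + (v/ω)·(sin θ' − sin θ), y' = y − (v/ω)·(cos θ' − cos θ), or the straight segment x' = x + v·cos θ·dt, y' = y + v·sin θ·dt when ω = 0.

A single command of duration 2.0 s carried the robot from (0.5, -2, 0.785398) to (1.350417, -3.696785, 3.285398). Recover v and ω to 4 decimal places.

v = -1.2500, ω = 1.2500

Δθ = 3.285398 − 0.785398 = 2.500000
ω = Δθ/dt = 2.500000/2.0 = 1.2500
R = −Δy/(cos θ' − cos θ) = -1.0000
v = R·ω = -1.0000·1.2500 = -1.2500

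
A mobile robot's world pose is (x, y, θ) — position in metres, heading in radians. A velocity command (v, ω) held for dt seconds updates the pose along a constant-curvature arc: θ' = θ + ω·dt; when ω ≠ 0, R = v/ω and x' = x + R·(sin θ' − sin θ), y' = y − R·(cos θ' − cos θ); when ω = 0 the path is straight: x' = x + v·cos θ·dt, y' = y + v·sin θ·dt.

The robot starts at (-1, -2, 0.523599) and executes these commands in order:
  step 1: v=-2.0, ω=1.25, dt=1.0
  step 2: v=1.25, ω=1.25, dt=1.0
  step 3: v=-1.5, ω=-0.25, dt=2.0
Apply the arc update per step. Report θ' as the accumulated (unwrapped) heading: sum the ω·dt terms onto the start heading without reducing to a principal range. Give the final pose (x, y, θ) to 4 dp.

(0.1411, -3.9843, 2.5236)

step 1: θ'=1.7736 (R=-1.6000) → pose (-1.7672, -3.7079, 1.7736)
step 2: θ'=3.0236 (R=1.0000) → pose (-2.6290, -2.9163, 3.0236)
step 3: θ'=2.5236 (R=6.0000) → pose (0.1411, -3.9843, 2.5236)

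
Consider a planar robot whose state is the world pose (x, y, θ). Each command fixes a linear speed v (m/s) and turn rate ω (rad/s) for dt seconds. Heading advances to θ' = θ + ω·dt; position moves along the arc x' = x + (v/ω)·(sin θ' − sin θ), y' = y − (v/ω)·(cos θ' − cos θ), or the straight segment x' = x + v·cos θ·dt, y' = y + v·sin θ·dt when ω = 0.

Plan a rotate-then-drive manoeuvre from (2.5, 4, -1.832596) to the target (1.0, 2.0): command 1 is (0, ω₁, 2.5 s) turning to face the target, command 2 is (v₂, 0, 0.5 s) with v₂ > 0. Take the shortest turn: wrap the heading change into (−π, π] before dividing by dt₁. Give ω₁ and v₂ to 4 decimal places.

ω₁ = -0.1527, v₂ = 5.0000

heading to target = atan2(2−4, 1−2.5) = -2.2143
Δθ = wrap(-2.2143 − -1.8326) = -0.3817; ω₁ = Δθ/dt₁ = -0.1527
distance = √((1−2.5)² + (2−4)²) = 2.5000; v₂ = distance/dt₂ = 5.0000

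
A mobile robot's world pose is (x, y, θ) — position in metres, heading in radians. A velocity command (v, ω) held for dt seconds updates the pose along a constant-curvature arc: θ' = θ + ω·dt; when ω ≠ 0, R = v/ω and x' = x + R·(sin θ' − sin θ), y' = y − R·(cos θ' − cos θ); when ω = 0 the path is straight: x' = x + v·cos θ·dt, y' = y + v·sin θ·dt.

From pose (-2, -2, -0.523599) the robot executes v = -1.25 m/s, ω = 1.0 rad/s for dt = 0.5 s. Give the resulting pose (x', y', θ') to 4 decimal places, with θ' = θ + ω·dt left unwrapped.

θ' = -0.5236 + 1.0·0.5 = -0.0236
R = v/ω = -1.25/1.0 = -1.2500
x' = -2 + -1.2500·(sin -0.0236 − sin -0.5236) = -2.5955
y' = -2 − -1.2500·(cos -0.0236 − cos -0.5236) = -1.8329

(-2.5955, -1.8329, -0.0236)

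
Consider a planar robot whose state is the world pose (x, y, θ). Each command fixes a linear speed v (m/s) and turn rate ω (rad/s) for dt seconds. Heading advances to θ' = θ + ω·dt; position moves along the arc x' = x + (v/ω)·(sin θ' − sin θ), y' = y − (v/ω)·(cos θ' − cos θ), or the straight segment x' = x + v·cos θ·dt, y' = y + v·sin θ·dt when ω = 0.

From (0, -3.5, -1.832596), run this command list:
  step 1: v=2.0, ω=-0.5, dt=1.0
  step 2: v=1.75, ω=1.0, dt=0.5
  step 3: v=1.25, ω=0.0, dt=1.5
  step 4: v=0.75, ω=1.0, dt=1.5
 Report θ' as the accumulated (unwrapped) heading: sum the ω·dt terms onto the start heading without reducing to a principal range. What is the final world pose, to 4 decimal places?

step 1: θ'=-2.3326 (R=-4.0000) → pose (-0.9693, -5.2256, -2.3326)
step 2: θ'=-1.8326 (R=1.7500) → pose (-1.3934, -5.9806, -1.8326)
step 3: θ'=-1.8326 (straight) → pose (-1.8787, -7.7917, -1.8326)
step 4: θ'=-0.3326 (R=0.7500) → pose (-1.3991, -8.6947, -0.3326)

(-1.3991, -8.6947, -0.3326)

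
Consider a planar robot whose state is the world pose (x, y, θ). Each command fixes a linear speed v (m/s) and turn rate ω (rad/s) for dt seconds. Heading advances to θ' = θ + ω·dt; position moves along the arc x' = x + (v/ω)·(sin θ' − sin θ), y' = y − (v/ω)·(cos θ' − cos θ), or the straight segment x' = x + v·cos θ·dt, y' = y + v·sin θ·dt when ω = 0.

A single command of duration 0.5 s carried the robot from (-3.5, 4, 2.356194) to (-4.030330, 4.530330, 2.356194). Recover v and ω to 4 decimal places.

Δθ = 2.356194 − 2.356194 = 0.000000
ω = Δθ/dt = 0.000000/0.5 = 0.0000
ω = 0 → v = (Δx·cos θ + Δy·sin θ)/dt = 1.5000

v = 1.5000, ω = 0.0000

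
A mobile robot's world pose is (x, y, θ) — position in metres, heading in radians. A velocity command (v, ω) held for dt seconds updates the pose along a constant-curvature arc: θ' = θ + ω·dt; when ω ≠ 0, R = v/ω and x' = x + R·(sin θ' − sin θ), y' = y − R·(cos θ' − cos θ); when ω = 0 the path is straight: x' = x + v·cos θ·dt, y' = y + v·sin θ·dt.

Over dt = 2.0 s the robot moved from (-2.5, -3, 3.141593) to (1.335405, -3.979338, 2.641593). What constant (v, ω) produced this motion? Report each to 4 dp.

v = -2.0000, ω = -0.2500

Δθ = 2.641593 − 3.141593 = -0.500000
ω = Δθ/dt = -0.500000/2.0 = -0.2500
R = Δx/(sin θ' − sin θ) = 8.0000
v = R·ω = 8.0000·-0.2500 = -2.0000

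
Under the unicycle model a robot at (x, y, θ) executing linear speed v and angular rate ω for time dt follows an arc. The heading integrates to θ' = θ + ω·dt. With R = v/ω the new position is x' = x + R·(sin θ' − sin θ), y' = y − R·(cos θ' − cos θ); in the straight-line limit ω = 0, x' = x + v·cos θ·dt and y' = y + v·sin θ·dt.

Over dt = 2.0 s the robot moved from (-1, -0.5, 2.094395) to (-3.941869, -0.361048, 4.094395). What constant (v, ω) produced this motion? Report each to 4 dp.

Δθ = 4.094395 − 2.094395 = 2.000000
ω = Δθ/dt = 2.000000/2.0 = 1.0000
R = Δx/(sin θ' − sin θ) = 1.7500
v = R·ω = 1.7500·1.0000 = 1.7500

v = 1.7500, ω = 1.0000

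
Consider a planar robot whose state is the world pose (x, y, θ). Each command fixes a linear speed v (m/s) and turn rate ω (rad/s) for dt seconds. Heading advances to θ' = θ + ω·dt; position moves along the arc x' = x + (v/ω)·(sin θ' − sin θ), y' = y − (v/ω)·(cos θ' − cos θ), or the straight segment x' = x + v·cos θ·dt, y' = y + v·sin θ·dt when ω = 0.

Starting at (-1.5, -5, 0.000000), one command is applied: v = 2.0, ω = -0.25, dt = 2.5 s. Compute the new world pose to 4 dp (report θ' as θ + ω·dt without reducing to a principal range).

θ' = 0.0000 + -0.25·2.5 = -0.6250
R = v/ω = 2.0/-0.25 = -8.0000
x' = -1.5 + -8.0000·(sin -0.6250 − sin 0.0000) = 3.1808
y' = -5 − -8.0000·(cos -0.6250 − cos 0.0000) = -6.5123

(3.1808, -6.5123, -0.6250)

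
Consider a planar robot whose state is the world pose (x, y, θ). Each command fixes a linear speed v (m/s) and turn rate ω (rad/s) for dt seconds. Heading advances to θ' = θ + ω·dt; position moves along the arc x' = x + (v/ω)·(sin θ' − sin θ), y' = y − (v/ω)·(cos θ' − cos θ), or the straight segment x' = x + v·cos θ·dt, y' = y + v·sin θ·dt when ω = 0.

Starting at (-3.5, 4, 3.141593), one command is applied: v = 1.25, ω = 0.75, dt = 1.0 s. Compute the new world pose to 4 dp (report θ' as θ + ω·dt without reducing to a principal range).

θ' = 3.1416 + 0.75·1.0 = 3.8916
R = v/ω = 1.25/0.75 = 1.6667
x' = -3.5 + 1.6667·(sin 3.8916 − sin 3.1416) = -4.6361
y' = 4 − 1.6667·(cos 3.8916 − cos 3.1416) = 3.5528

(-4.6361, 3.5528, 3.8916)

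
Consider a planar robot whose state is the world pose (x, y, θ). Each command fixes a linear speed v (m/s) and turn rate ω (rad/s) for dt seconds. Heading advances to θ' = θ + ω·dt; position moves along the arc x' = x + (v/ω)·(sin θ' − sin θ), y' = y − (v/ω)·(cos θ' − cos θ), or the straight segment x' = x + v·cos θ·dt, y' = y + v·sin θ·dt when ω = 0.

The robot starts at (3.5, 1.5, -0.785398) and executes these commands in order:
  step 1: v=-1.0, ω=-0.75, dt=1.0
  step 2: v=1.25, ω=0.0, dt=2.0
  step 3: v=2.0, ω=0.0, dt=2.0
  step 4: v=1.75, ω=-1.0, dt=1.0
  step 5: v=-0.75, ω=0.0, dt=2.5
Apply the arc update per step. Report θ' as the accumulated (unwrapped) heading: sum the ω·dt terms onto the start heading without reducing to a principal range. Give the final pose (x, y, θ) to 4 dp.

step 1: θ'=-1.5354 (R=1.3333) → pose (3.1103, 2.3956, -1.5354)
step 2: θ'=-1.5354 (straight) → pose (3.1988, -0.1028, -1.5354)
step 3: θ'=-1.5354 (straight) → pose (3.3404, -4.1003, -1.5354)
step 4: θ'=-2.5354 (R=-1.7500) → pose (2.5885, -5.6004, -2.5354)
step 5: θ'=-2.5354 (straight) → pose (4.1294, -4.5322, -2.5354)

(4.1294, -4.5322, -2.5354)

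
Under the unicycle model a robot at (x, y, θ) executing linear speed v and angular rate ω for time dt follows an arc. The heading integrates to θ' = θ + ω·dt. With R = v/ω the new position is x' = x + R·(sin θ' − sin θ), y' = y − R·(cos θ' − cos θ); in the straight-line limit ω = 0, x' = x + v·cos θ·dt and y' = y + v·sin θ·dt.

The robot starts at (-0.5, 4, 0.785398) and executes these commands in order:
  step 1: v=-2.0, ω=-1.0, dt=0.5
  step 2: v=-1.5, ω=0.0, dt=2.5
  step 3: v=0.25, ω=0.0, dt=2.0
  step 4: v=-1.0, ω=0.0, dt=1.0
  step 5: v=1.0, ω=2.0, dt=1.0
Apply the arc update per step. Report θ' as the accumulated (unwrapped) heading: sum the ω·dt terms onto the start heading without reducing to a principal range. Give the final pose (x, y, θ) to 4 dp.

step 1: θ'=0.2854 (R=2.0000) → pose (-1.3511, 3.4951, 0.2854)
step 2: θ'=0.2854 (straight) → pose (-4.9494, 2.4393, 0.2854)
step 3: θ'=0.2854 (straight) → pose (-4.4697, 2.5801, 0.2854)
step 4: θ'=0.2854 (straight) → pose (-5.4292, 2.2986, 0.2854)
step 5: θ'=2.2854 (R=0.5000) → pose (-5.1923, 3.1060, 2.2854)

(-5.1923, 3.1060, 2.2854)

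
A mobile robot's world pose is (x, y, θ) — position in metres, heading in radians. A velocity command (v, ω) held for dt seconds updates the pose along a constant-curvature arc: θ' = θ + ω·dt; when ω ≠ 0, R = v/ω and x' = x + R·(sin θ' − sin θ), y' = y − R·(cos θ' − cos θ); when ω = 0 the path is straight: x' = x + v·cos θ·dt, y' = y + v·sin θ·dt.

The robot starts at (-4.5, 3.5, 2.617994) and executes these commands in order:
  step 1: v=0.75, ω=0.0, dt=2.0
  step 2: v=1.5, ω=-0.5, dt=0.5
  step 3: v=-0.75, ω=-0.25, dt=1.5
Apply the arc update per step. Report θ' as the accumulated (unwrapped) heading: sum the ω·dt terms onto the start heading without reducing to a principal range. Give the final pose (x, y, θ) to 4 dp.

(-5.7548, 3.7850, 1.9930)

step 1: θ'=2.6180 (straight) → pose (-5.7990, 4.2500, 2.6180)
step 2: θ'=2.3680 (R=-3.0000) → pose (-6.3952, 4.7019, 2.3680)
step 3: θ'=1.9930 (R=3.0000) → pose (-5.7548, 3.7850, 1.9930)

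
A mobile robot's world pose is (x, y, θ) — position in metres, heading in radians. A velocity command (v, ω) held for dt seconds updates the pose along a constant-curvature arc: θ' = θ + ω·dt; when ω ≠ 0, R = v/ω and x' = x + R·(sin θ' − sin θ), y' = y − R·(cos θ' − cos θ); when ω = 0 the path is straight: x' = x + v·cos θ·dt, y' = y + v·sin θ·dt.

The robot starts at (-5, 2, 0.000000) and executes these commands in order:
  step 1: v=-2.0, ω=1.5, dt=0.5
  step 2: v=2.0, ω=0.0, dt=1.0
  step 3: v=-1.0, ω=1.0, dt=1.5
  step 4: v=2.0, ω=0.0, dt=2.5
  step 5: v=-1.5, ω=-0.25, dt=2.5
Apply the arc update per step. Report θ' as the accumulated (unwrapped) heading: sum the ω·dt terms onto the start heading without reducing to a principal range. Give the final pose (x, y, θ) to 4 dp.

(-6.3600, 2.0921, 1.6250)

step 1: θ'=0.7500 (R=-1.3333) → pose (-5.9089, 1.6423, 0.7500)
step 2: θ'=0.7500 (straight) → pose (-4.4455, 3.0055, 0.7500)
step 3: θ'=2.2500 (R=-1.0000) → pose (-4.5419, 1.6457, 2.2500)
step 4: θ'=2.2500 (straight) → pose (-7.6828, 5.5360, 2.2500)
step 5: θ'=1.6250 (R=6.0000) → pose (-6.3600, 2.0921, 1.6250)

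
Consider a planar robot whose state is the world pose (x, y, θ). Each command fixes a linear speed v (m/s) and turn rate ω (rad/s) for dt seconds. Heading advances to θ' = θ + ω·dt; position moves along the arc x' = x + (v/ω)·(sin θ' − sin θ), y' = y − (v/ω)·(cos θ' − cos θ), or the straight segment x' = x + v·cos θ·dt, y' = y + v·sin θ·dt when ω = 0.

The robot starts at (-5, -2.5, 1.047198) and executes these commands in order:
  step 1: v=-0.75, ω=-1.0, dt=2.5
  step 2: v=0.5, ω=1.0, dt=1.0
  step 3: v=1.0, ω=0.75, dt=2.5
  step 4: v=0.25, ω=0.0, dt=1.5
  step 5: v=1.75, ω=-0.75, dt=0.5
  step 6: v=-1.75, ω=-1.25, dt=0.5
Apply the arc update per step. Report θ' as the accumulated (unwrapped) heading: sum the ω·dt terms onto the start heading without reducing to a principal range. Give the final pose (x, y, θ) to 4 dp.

(-4.5109, -0.9875, 0.4222)

step 1: θ'=-1.4528 (R=0.7500) → pose (-6.3943, -2.2133, -1.4528)
step 2: θ'=-0.4528 (R=0.5000) → pose (-6.1165, -2.6040, -0.4528)
step 3: θ'=1.4222 (R=1.3333) → pose (-4.2146, -1.6025, 1.4222)
step 4: θ'=1.4222 (straight) → pose (-4.1590, -1.2316, 1.4222)
step 5: θ'=1.0472 (R=-2.3333) → pose (-3.8722, -0.4104, 1.0472)
step 6: θ'=0.4222 (R=1.4000) → pose (-4.5109, -0.9875, 0.4222)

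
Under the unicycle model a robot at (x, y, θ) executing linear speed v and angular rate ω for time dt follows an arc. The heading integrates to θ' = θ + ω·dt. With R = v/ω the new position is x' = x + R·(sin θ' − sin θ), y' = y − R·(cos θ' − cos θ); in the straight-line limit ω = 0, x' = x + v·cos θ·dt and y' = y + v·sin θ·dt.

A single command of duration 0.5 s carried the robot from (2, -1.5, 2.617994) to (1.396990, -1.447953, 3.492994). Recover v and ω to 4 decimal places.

Δθ = 3.492994 − 2.617994 = 0.875000
ω = Δθ/dt = 0.875000/0.5 = 1.7500
R = Δx/(sin θ' − sin θ) = 0.7143
v = R·ω = 0.7143·1.7500 = 1.2500

v = 1.2500, ω = 1.7500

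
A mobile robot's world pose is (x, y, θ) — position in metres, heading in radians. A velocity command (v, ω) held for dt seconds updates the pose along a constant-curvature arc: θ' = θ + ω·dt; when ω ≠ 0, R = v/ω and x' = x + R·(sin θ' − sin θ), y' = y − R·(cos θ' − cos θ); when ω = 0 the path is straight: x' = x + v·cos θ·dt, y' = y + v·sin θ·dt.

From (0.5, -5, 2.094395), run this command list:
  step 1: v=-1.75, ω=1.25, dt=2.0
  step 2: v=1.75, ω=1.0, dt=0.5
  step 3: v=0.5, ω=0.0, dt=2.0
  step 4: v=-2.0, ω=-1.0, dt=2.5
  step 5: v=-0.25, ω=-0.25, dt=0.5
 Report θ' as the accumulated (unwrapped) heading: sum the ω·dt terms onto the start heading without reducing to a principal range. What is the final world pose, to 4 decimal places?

(6.5883, -3.8691, 2.4694)

step 1: θ'=4.5944 (R=-1.4000) → pose (3.1027, -4.4648, 4.5944)
step 2: θ'=5.0944 (R=1.7500) → pose (3.2167, -5.3232, 5.0944)
step 3: θ'=5.0944 (straight) → pose (3.5895, -6.2511, 5.0944)
step 4: θ'=2.5944 (R=2.0000) → pose (6.4859, -3.7976, 2.5944)
step 5: θ'=2.4694 (R=1.0000) → pose (6.5883, -3.8691, 2.4694)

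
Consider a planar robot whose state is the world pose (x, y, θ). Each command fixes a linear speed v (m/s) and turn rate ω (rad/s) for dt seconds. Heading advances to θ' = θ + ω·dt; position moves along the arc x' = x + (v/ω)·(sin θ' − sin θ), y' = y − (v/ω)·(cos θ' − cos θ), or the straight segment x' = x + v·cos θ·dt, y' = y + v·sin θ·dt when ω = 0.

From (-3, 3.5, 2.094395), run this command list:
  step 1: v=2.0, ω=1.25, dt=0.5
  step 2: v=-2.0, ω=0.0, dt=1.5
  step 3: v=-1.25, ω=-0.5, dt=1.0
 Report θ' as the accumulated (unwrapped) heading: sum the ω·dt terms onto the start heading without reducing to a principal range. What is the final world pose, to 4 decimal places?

(-0.0255, 2.1599, 2.2194)

step 1: θ'=2.7194 (R=1.6000) → pose (-3.7300, 4.1595, 2.7194)
step 2: θ'=2.7194 (straight) → pose (-0.9934, 2.9302, 2.7194)
step 3: θ'=2.2194 (R=2.5000) → pose (-0.0255, 2.1599, 2.2194)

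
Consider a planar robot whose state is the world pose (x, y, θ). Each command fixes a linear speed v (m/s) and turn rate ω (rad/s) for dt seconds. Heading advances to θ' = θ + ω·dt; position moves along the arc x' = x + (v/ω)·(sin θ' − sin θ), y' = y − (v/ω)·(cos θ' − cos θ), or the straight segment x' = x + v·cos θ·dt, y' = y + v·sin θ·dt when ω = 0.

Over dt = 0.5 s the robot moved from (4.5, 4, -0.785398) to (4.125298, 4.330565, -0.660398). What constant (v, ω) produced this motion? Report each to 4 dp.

v = -1.0000, ω = 0.2500

Δθ = -0.660398 − -0.785398 = 0.125000
ω = Δθ/dt = 0.125000/0.5 = 0.2500
R = Δx/(sin θ' − sin θ) = -4.0000
v = R·ω = -4.0000·0.2500 = -1.0000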